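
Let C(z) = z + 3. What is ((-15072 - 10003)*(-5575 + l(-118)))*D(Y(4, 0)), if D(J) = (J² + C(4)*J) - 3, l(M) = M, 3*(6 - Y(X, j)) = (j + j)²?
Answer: 10706398125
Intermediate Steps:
C(z) = 3 + z
Y(X, j) = 6 - 4*j²/3 (Y(X, j) = 6 - (j + j)²/3 = 6 - 4*j²/3)
D(J) = -3 + J² + 7*J (D(J) = (J² + (3 + 4)*J) - 3 = (J² + 7*J) - 3 = -3 + J² + 7*J)
((-15072 - 10003)*(-5575 + l(-118)))*D(Y(4, 0)) = ((-15072 - 10003)*(-5575 - 118))*(-3 + (6 - 4/3*0²)² + 7*(6 - 4/3*0²)) = (-25075*(-5693))*(-3 + (6 - 4/3*0)² + 7*(6 - 4/3*0)) = 142751975*(-3 + (6 + 0)² + 7*(6 + 0)) = 142751975*(-3 + 6² + 7*6) = 142751975*(-3 + 36 + 42) = 142751975*75 = 10706398125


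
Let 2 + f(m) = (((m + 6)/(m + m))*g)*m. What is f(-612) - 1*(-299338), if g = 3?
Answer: 298427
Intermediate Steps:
f(m) = 7 + 3*m/2 (f(m) = -2 + (((m + 6)/(m + m))*3)*m = -2 + (((6 + m)/((2*m)))*3)*m = -2 + (((6 + m)*(1/(2*m)))*3)*m = -2 + (((6 + m)/(2*m))*3)*m = -2 + (3*(6 + m)/(2*m))*m = -2 + (9 + 3*m/2) = 7 + 3*m/2)
f(-612) - 1*(-299338) = (7 + (3/2)*(-612)) - 1*(-299338) = (7 - 918) + 299338 = -911 + 299338 = 298427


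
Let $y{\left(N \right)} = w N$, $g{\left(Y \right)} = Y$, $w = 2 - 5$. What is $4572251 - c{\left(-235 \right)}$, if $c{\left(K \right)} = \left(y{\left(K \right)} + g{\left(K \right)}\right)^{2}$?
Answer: $4351351$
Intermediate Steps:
$w = -3$ ($w = 2 - 5 = -3$)
$y{\left(N \right)} = - 3 N$
$c{\left(K \right)} = 4 K^{2}$ ($c{\left(K \right)} = \left(- 3 K + K\right)^{2} = \left(- 2 K\right)^{2} = 4 K^{2}$)
$4572251 - c{\left(-235 \right)} = 4572251 - 4 \left(-235\right)^{2} = 4572251 - 4 \cdot 55225 = 4572251 - 220900 = 4351351$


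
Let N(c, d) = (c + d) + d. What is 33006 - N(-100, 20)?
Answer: 33066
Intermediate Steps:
N(c, d) = c + 2*d
33006 - N(-100, 20) = 33006 - (-100 + 2*20) = 33006 - (-100 + 40) = 33006 - 1*(-60) = 33006 + 60 = 33066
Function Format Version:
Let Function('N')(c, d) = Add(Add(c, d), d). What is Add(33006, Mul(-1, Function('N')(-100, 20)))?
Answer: 33066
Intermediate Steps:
Function('N')(c, d) = Add(c, Mul(2, d))
Add(33006, Mul(-1, Function('N')(-100, 20))) = Add(33006, Mul(-1, Add(-100, Mul(2, 20)))) = Add(33006, Mul(-1, Add(-100, 40))) = Add(33006, Mul(-1, -60)) = Add(33006, 60) = 33066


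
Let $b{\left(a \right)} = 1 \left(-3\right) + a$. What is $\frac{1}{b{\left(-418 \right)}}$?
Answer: $- \frac{1}{421} \approx -0.0023753$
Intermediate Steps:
$b{\left(a \right)} = -3 + a$
$\frac{1}{b{\left(-418 \right)}} = \frac{1}{-3 - 418} = \frac{1}{-421} = - \frac{1}{421}$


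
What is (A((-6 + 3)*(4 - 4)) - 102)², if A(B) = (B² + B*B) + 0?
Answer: 10404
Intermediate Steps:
A(B) = 2*B² (A(B) = (B² + B²) + 0 = 2*B² + 0 = 2*B²)
(A((-6 + 3)*(4 - 4)) - 102)² = (2*((-6 + 3)*(4 - 4))² - 102)² = (2*(-3*0)² - 102)² = (2*0² - 102)² = (2*0 - 102)² = (0 - 102)² = (-102)² = 10404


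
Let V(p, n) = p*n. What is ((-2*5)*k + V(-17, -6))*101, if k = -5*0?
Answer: 10302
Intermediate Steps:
V(p, n) = n*p
k = 0
((-2*5)*k + V(-17, -6))*101 = (-2*5*0 - 6*(-17))*101 = (-10*0 + 102)*101 = (0 + 102)*101 = 102*101 = 10302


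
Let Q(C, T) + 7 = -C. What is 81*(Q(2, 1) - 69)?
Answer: -6318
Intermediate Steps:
Q(C, T) = -7 - C
81*(Q(2, 1) - 69) = 81*((-7 - 1*2) - 69) = 81*((-7 - 2) - 69) = 81*(-9 - 69) = 81*(-78) = -6318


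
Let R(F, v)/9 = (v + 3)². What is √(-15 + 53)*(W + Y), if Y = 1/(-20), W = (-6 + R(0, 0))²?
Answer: 112499*√38/20 ≈ 34675.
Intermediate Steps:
R(F, v) = 9*(3 + v)² (R(F, v) = 9*(v + 3)² = 9*(3 + v)²)
W = 5625 (W = (-6 + 9*(3 + 0)²)² = (-6 + 9*3²)² = (-6 + 9*9)² = (-6 + 81)² = 75² = 5625)
Y = -1/20 ≈ -0.050000
√(-15 + 53)*(W + Y) = √(-15 + 53)*(5625 - 1/20) = √38*(112499/20) = 112499*√38/20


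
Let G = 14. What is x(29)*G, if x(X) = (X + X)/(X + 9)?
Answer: 406/19 ≈ 21.368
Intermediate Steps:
x(X) = 2*X/(9 + X) (x(X) = (2*X)/(9 + X) = 2*X/(9 + X))
x(29)*G = (2*29/(9 + 29))*14 = (2*29/38)*14 = (2*29*(1/38))*14 = (29/19)*14 = 406/19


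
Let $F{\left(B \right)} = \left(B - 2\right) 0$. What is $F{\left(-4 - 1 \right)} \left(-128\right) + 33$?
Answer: $33$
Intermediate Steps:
$F{\left(B \right)} = 0$ ($F{\left(B \right)} = \left(-2 + B\right) 0 = 0$)
$F{\left(-4 - 1 \right)} \left(-128\right) + 33 = 0 \left(-128\right) + 33 = 0 + 33 = 33$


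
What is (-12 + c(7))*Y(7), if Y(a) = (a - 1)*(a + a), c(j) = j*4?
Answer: 1344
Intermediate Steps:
c(j) = 4*j
Y(a) = 2*a*(-1 + a) (Y(a) = (-1 + a)*(2*a) = 2*a*(-1 + a))
(-12 + c(7))*Y(7) = (-12 + 4*7)*(2*7*(-1 + 7)) = (-12 + 28)*(2*7*6) = 16*84 = 1344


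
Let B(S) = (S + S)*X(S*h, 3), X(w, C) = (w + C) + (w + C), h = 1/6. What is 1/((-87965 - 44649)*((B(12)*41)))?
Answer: -1/1304921760 ≈ -7.6633e-10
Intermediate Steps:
h = ⅙ ≈ 0.16667
X(w, C) = 2*C + 2*w (X(w, C) = (C + w) + (C + w) = 2*C + 2*w)
B(S) = 2*S*(6 + S/3) (B(S) = (S + S)*(2*3 + 2*(S*(⅙))) = (2*S)*(6 + 2*(S/6)) = (2*S)*(6 + S/3) = 2*S*(6 + S/3))
1/((-87965 - 44649)*((B(12)*41))) = 1/((-87965 - 44649)*((((⅔)*12*(18 + 12))*41))) = 1/((-132614)*((((⅔)*12*30)*41))) = -1/(132614*(240*41)) = -1/132614/9840 = -1/132614*1/9840 = -1/1304921760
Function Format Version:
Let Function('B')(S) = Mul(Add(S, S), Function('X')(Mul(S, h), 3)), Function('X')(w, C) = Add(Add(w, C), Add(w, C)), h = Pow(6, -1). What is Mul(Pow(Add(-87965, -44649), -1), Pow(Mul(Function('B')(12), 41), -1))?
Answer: Rational(-1, 1304921760) ≈ -7.6633e-10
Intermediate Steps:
h = Rational(1, 6) ≈ 0.16667
Function('X')(w, C) = Add(Mul(2, C), Mul(2, w)) (Function('X')(w, C) = Add(Add(C, w), Add(C, w)) = Add(Mul(2, C), Mul(2, w)))
Function('B')(S) = Mul(2, S, Add(6, Mul(Rational(1, 3), S))) (Function('B')(S) = Mul(Add(S, S), Add(Mul(2, 3), Mul(2, Mul(S, Rational(1, 6))))) = Mul(Mul(2, S), Add(6, Mul(2, Mul(Rational(1, 6), S)))) = Mul(Mul(2, S), Add(6, Mul(Rational(1, 3), S))) = Mul(2, S, Add(6, Mul(Rational(1, 3), S))))
Mul(Pow(Add(-87965, -44649), -1), Pow(Mul(Function('B')(12), 41), -1)) = Mul(Pow(Add(-87965, -44649), -1), Pow(Mul(Mul(Rational(2, 3), 12, Add(18, 12)), 41), -1)) = Mul(Pow(-132614, -1), Pow(Mul(Mul(Rational(2, 3), 12, 30), 41), -1)) = Mul(Rational(-1, 132614), Pow(Mul(240, 41), -1)) = Mul(Rational(-1, 132614), Pow(9840, -1)) = Mul(Rational(-1, 132614), Rational(1, 9840)) = Rational(-1, 1304921760)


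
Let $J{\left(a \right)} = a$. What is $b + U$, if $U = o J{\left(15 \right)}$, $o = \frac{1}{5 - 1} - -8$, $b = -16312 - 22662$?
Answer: $- \frac{155401}{4} \approx -38850.0$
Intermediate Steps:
$b = -38974$
$o = \frac{33}{4}$ ($o = \frac{1}{4} + 8 = \frac{33}{4} \approx 8.25$)
$U = \frac{495}{4}$ ($U = \frac{33}{4} \cdot 15 = \frac{495}{4} \approx 123.75$)
$b + U = -38974 + \frac{495}{4} = - \frac{155401}{4}$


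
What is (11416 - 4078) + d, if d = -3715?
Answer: 3623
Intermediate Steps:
(11416 - 4078) + d = (11416 - 4078) - 3715 = 7338 - 3715 = 3623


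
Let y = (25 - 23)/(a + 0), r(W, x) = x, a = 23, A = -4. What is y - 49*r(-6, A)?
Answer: 4510/23 ≈ 196.09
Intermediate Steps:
y = 2/23 (y = (25 - 23)/(23 + 0) = 2/23 ≈ 0.086957)
y - 49*r(-6, A) = 2/23 - 49*(-4) = 2/23 + 196 = 4510/23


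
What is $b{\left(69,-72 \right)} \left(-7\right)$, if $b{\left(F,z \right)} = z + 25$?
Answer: $329$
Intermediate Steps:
$b{\left(F,z \right)} = 25 + z$
$b{\left(69,-72 \right)} \left(-7\right) = \left(25 - 72\right) \left(-7\right) = \left(-47\right) \left(-7\right) = 329$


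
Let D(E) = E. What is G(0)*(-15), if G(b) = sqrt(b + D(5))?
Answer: -15*sqrt(5) ≈ -33.541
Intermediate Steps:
G(b) = sqrt(5 + b) (G(b) = sqrt(b + 5) = sqrt(5 + b))
G(0)*(-15) = sqrt(5 + 0)*(-15) = sqrt(5)*(-15) = -15*sqrt(5)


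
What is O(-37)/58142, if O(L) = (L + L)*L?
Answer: 1369/29071 ≈ 0.047092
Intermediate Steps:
O(L) = 2*L² (O(L) = (2*L)*L = 2*L²)
O(-37)/58142 = (2*(-37)²)/58142 = (2*1369)*(1/58142) = 2738*(1/58142) = 1369/29071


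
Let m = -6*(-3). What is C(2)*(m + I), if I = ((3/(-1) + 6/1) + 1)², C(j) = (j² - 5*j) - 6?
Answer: -408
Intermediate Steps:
C(j) = -6 + j² - 5*j
m = 18
I = 16 (I = ((3*(-1) + 6*1) + 1)² = ((-3 + 6) + 1)² = (3 + 1)² = 4² = 16)
C(2)*(m + I) = (-6 + 2² - 5*2)*(18 + 16) = (-6 + 4 - 10)*34 = -12*34 = -408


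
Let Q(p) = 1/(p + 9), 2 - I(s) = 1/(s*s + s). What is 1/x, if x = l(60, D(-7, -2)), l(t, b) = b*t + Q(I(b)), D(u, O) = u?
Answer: -461/193578 ≈ -0.0023815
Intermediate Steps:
I(s) = 2 - 1/(s + s²) (I(s) = 2 - 1/(s*s + s) = 2 - 1/(s² + s) = 2 - 1/(s + s²))
Q(p) = 1/(9 + p)
l(t, b) = 1/(9 + (-1 + 2*b + 2*b²)/(b*(1 + b))) + b*t (l(t, b) = b*t + 1/(9 + (-1 + 2*b + 2*b²)/(b*(1 + b))) = 1/(9 + (-1 + 2*b + 2*b²)/(b*(1 + b))) + b*t)
x = -193578/461 (x = -7*(1 - 7 - 1*60 + 11*(-7)*60 + 11*60*(-7)²)/(-1 + 11*(-7) + 11*(-7)²) = -7*(1 - 7 - 60 - 4620 + 11*60*49)/(-1 - 77 + 11*49) = -7*(1 - 7 - 60 - 4620 + 32340)/(-1 - 77 + 539) = -7*27654/461 = -7*1/461*27654 = -193578/461 ≈ -419.91)
1/x = 1/(-193578/461) = -461/193578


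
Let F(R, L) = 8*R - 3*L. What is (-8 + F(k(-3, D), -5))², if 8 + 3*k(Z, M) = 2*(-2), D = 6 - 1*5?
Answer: 625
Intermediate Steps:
D = 1 (D = 6 - 5 = 1)
k(Z, M) = -4 (k(Z, M) = -8/3 + (2*(-2))/3 = -8/3 + (⅓)*(-4) = -8/3 - 4/3 = -4)
F(R, L) = -3*L + 8*R
(-8 + F(k(-3, D), -5))² = (-8 + (-3*(-5) + 8*(-4)))² = (-8 + (15 - 32))² = (-8 - 17)² = (-25)² = 625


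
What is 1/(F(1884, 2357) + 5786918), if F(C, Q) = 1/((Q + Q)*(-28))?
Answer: 131992/763826880655 ≈ 1.7280e-7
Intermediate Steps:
F(C, Q) = -1/(56*Q) (F(C, Q) = 1/((2*Q)*(-28)) = 1/(-56*Q) = -1/(56*Q))
1/(F(1884, 2357) + 5786918) = 1/(-1/56/2357 + 5786918) = 1/(-1/56*1/2357 + 5786918) = 1/(-1/131992 + 5786918) = 1/(763826880655/131992) = 131992/763826880655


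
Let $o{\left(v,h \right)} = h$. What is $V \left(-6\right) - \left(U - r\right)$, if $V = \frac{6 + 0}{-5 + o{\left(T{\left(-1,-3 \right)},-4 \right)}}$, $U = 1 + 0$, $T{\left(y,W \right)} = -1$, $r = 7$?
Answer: $10$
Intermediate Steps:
$U = 1$
$V = - \frac{2}{3}$ ($V = \frac{6 + 0}{-5 - 4} = \frac{6}{-9} = 6 \left(- \frac{1}{9}\right) = - \frac{2}{3} \approx -0.66667$)
$V \left(-6\right) - \left(U - r\right) = \left(- \frac{2}{3}\right) \left(-6\right) + \left(7 - 1\right) = 4 + \left(7 - 1\right) = 4 + 6 = 10$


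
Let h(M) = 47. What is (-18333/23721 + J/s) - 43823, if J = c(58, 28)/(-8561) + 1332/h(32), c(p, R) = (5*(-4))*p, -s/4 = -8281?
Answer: -1154586921776771843/26346132911189 ≈ -43824.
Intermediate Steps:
s = 33124 (s = -4*(-8281) = 33124)
c(p, R) = -20*p
J = 11457772/402367 (J = -20*58/(-8561) + 1332/47 = -1160*(-1/8561) + 1332*(1/47) = 1160/8561 + 1332/47 = 11457772/402367 ≈ 28.476)
(-18333/23721 + J/s) - 43823 = (-18333/23721 + (11457772/402367)/33124) - 43823 = (-18333*1/23721 + (11457772/402367)*(1/33124)) - 43823 = (-6111/7907 + 2864443/3332001127) - 43823 = -20339209736296/26346132911189 - 43823 = -1154586921776771843/26346132911189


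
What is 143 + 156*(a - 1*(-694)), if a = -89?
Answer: 94523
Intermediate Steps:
143 + 156*(a - 1*(-694)) = 143 + 156*(-89 - 1*(-694)) = 143 + 156*(-89 + 694) = 143 + 156*605 = 143 + 94380 = 94523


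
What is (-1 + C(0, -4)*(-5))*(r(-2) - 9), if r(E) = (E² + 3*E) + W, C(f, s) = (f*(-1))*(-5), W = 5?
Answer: 6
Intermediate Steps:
C(f, s) = 5*f (C(f, s) = -f*(-5) = 5*f)
r(E) = 5 + E² + 3*E (r(E) = (E² + 3*E) + 5 = 5 + E² + 3*E)
(-1 + C(0, -4)*(-5))*(r(-2) - 9) = (-1 + (5*0)*(-5))*((5 + (-2)² + 3*(-2)) - 9) = (-1 + 0*(-5))*((5 + 4 - 6) - 9) = (-1 + 0)*(3 - 9) = -1*(-6) = 6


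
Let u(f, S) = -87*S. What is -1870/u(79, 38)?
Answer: 935/1653 ≈ 0.56564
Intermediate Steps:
-1870/u(79, 38) = -1870/((-87*38)) = -1870/(-3306) = -1870*(-1/3306) = 935/1653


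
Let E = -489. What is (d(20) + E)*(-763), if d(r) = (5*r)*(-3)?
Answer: 602007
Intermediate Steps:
d(r) = -15*r
(d(20) + E)*(-763) = (-15*20 - 489)*(-763) = (-300 - 489)*(-763) = -789*(-763) = 602007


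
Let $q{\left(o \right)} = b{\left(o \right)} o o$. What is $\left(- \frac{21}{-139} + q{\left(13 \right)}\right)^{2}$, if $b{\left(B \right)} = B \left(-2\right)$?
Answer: $\frac{373009455025}{19321} \approx 1.9306 \cdot 10^{7}$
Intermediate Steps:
$b{\left(B \right)} = - 2 B$
$q{\left(o \right)} = - 2 o^{3}$ ($q{\left(o \right)} = - 2 o o o = - 2 o^{2} o = - 2 o^{3}$)
$\left(- \frac{21}{-139} + q{\left(13 \right)}\right)^{2} = \left(- \frac{21}{-139} - 2 \cdot 13^{3}\right)^{2} = \left(\left(-21\right) \left(- \frac{1}{139}\right) - 4394\right)^{2} = \left(\frac{21}{139} - 4394\right)^{2} = \left(- \frac{610745}{139}\right)^{2} = \frac{373009455025}{19321}$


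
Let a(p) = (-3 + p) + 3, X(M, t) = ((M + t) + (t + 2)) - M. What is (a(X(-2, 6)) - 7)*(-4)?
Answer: -28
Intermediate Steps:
X(M, t) = 2 + 2*t (X(M, t) = ((M + t) + (2 + t)) - M = (2 + M + 2*t) - M = 2 + 2*t)
a(p) = p
(a(X(-2, 6)) - 7)*(-4) = ((2 + 2*6) - 7)*(-4) = ((2 + 12) - 7)*(-4) = (14 - 7)*(-4) = 7*(-4) = -28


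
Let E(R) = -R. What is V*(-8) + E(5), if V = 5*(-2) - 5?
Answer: 115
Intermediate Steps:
V = -15 (V = -10 - 5 = -15)
V*(-8) + E(5) = -15*(-8) - 1*5 = 120 - 5 = 115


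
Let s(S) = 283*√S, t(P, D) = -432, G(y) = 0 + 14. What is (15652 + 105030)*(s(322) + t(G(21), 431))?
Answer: -52134624 + 34153006*√322 ≈ 5.6072e+8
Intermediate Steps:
G(y) = 14
(15652 + 105030)*(s(322) + t(G(21), 431)) = (15652 + 105030)*(283*√322 - 432) = 120682*(-432 + 283*√322) = -52134624 + 34153006*√322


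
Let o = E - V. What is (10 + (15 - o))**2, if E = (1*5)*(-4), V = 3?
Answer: 2304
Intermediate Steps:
E = -20 (E = 5*(-4) = -20)
o = -23 (o = -20 - 1*3 = -20 - 3 = -23)
(10 + (15 - o))**2 = (10 + (15 - 1*(-23)))**2 = (10 + (15 + 23))**2 = (10 + 38)**2 = 48**2 = 2304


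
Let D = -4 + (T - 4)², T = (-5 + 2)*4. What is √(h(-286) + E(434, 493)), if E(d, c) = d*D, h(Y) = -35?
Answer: √109333 ≈ 330.66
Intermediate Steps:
T = -12 (T = -3*4 = -12)
D = 252 (D = -4 + (-12 - 4)² = -4 + (-16)² = -4 + 256 = 252)
E(d, c) = 252*d (E(d, c) = d*252 = 252*d)
√(h(-286) + E(434, 493)) = √(-35 + 252*434) = √(-35 + 109368) = √109333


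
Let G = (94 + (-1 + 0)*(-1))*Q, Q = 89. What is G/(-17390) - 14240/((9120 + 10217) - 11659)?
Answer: -31255109/13352042 ≈ -2.3408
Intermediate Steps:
G = 8455 (G = (94 + (-1 + 0)*(-1))*89 = (94 - 1*(-1))*89 = (94 + 1)*89 = 95*89 = 8455)
G/(-17390) - 14240/((9120 + 10217) - 11659) = 8455/(-17390) - 14240/((9120 + 10217) - 11659) = 8455*(-1/17390) - 14240/(19337 - 11659) = -1691/3478 - 14240/7678 = -1691/3478 - 14240*1/7678 = -1691/3478 - 7120/3839 = -31255109/13352042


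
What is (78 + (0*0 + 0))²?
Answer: 6084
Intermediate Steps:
(78 + (0*0 + 0))² = (78 + (0 + 0))² = (78 + 0)² = 78² = 6084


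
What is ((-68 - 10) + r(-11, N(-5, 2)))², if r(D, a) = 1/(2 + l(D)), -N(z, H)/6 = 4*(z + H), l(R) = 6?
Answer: 388129/64 ≈ 6064.5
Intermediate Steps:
N(z, H) = -24*H - 24*z (N(z, H) = -24*(z + H) = -24*(H + z) = -6*(4*H + 4*z) = -24*H - 24*z)
r(D, a) = ⅛ (r(D, a) = 1/(2 + 6) = 1/8 = ⅛)
((-68 - 10) + r(-11, N(-5, 2)))² = ((-68 - 10) + ⅛)² = (-78 + ⅛)² = (-623/8)² = 388129/64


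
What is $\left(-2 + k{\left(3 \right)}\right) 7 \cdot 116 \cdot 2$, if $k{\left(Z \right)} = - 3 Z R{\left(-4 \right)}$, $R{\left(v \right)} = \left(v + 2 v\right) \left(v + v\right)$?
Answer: $-1406384$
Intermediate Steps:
$R{\left(v \right)} = 6 v^{2}$ ($R{\left(v \right)} = 3 v 2 v = 6 v^{2}$)
$k{\left(Z \right)} = - 288 Z$ ($k{\left(Z \right)} = - 3 Z 6 \left(-4\right)^{2} = - 3 Z 6 \cdot 16 = - 3 Z 96 = - 288 Z$)
$\left(-2 + k{\left(3 \right)}\right) 7 \cdot 116 \cdot 2 = \left(-2 - 864\right) 7 \cdot 116 \cdot 2 = \left(-866\right) 7 \cdot 116 \cdot 2 = \left(-6062\right) 116 \cdot 2 = \left(-703192\right) 2 = -1406384$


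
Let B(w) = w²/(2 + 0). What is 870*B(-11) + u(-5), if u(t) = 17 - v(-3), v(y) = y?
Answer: 52655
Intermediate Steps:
B(w) = w²/2
u(t) = 20 (u(t) = 17 - 1*(-3) = 17 + 3 = 20)
870*B(-11) + u(-5) = 870*((½)*(-11)²) + 20 = 870*((½)*121) + 20 = 870*(121/2) + 20 = 52635 + 20 = 52655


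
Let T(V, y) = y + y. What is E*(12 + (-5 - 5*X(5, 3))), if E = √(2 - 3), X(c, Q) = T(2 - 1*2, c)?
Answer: -43*I ≈ -43.0*I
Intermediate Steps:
T(V, y) = 2*y
X(c, Q) = 2*c
E = I (E = √(-1) = I ≈ 1.0*I)
E*(12 + (-5 - 5*X(5, 3))) = I*(12 + (-5 - 10*5)) = I*(12 + (-5 - 5*10)) = I*(12 + (-5 - 50)) = I*(12 - 55) = I*(-43) = -43*I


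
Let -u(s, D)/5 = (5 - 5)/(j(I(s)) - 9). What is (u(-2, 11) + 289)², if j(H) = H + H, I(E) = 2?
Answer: 83521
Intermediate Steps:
j(H) = 2*H
u(s, D) = 0 (u(s, D) = -5*(5 - 5)/(2*2 - 9) = -0/(4 - 9) = -0/(-5) = -0*(-1)/5 = -5*0 = 0)
(u(-2, 11) + 289)² = (0 + 289)² = 289² = 83521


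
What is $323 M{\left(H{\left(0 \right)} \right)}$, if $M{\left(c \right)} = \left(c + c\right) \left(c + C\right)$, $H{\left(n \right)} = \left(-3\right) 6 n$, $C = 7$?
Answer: $0$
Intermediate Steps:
$H{\left(n \right)} = - 18 n$
$M{\left(c \right)} = 2 c \left(7 + c\right)$ ($M{\left(c \right)} = \left(c + c\right) \left(c + 7\right) = 2 c \left(7 + c\right)$)
$323 M{\left(H{\left(0 \right)} \right)} = 323 \cdot 2 \left(\left(-18\right) 0\right) \left(7 - 0\right) = 323 \cdot 2 \cdot 0 \left(7 + 0\right) = 323 \cdot 2 \cdot 0 \cdot 7 = 323 \cdot 0 = 0$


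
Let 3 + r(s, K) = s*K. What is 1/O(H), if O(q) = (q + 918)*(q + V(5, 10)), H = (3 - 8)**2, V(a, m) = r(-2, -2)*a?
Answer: 1/28290 ≈ 3.5348e-5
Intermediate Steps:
r(s, K) = -3 + K*s (r(s, K) = -3 + s*K = -3 + K*s)
V(a, m) = a (V(a, m) = (-3 - 2*(-2))*a = (-3 + 4)*a = 1*a = a)
H = 25 (H = (-5)**2 = 25)
O(q) = (5 + q)*(918 + q) (O(q) = (q + 918)*(q + 5) = (918 + q)*(5 + q) = (5 + q)*(918 + q))
1/O(H) = 1/(4590 + 25**2 + 923*25) = 1/(4590 + 625 + 23075) = 1/28290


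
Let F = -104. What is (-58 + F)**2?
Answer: 26244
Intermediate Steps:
(-58 + F)**2 = (-58 - 104)**2 = (-162)**2 = 26244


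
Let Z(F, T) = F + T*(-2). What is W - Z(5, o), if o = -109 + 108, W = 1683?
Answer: 1676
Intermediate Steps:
o = -1
Z(F, T) = F - 2*T
W - Z(5, o) = 1683 - (5 - 2*(-1)) = 1683 - (5 + 2) = 1683 - 1*7 = 1683 - 7 = 1676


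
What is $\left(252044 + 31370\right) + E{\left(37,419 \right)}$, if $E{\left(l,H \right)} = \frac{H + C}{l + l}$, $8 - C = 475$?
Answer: $\frac{10486294}{37} \approx 2.8341 \cdot 10^{5}$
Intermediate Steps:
$C = -467$ ($C = 8 - 475 = -467$)
$E{\left(l,H \right)} = \frac{-467 + H}{2 l}$ ($E{\left(l,H \right)} = \frac{H - 467}{l + l} = \frac{-467 + H}{2 l}$)
$\left(252044 + 31370\right) + E{\left(37,419 \right)} = \left(252044 + 31370\right) + \frac{-467 + 419}{2 \cdot 37} = 283414 + \frac{1}{2} \cdot \frac{1}{37} \left(-48\right) = 283414 - \frac{24}{37} = \frac{10486294}{37}$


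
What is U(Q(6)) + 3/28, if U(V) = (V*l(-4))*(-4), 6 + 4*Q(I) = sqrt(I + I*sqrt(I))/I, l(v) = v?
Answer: -669/28 + 2*sqrt(6 + 6*sqrt(6))/3 ≈ -20.860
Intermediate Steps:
Q(I) = -3/2 + sqrt(I + I**(3/2))/(4*I) (Q(I) = -3/2 + (sqrt(I + I*sqrt(I))/I)/4 = -3/2 + (sqrt(I + I**(3/2))/I)/4 = -3/2 + sqrt(I + I**(3/2))/(4*I))
U(V) = 16*V (U(V) = (V*(-4))*(-4) = -4*V*(-4) = 16*V)
U(Q(6)) + 3/28 = 16*((1/4)*(sqrt(6 + 6**(3/2)) - 6*6)/6) + 3/28 = 16*((1/4)*(1/6)*(sqrt(6 + 6*sqrt(6)) - 36)) + (1/28)*3 = 16*((1/4)*(1/6)*(-36 + sqrt(6 + 6*sqrt(6)))) + 3/28 = 16*(-3/2 + sqrt(6 + 6*sqrt(6))/24) + 3/28 = (-24 + 2*sqrt(6 + 6*sqrt(6))/3) + 3/28 = -669/28 + 2*sqrt(6 + 6*sqrt(6))/3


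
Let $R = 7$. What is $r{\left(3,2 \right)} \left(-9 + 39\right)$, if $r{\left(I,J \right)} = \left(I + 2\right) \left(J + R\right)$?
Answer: $1350$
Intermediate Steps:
$r{\left(I,J \right)} = \left(2 + I\right) \left(7 + J\right)$ ($r{\left(I,J \right)} = \left(I + 2\right) \left(J + 7\right) = \left(2 + I\right) \left(7 + J\right)$)
$r{\left(3,2 \right)} \left(-9 + 39\right) = \left(14 + 2 \cdot 2 + 7 \cdot 3 + 3 \cdot 2\right) \left(-9 + 39\right) = \left(14 + 4 + 21 + 6\right) 30 = 45 \cdot 30 = 1350$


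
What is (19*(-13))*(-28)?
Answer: 6916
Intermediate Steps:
(19*(-13))*(-28) = -247*(-28) = 6916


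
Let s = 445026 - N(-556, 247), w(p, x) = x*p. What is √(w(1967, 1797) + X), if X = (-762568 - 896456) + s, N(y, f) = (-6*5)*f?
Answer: 3*√258679 ≈ 1525.8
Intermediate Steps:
N(y, f) = -30*f
w(p, x) = p*x
s = 452436 (s = 445026 - (-30)*247 = 445026 - 1*(-7410) = 445026 + 7410 = 452436)
X = -1206588 (X = (-762568 - 896456) + 452436 = -1659024 + 452436 = -1206588)
√(w(1967, 1797) + X) = √(1967*1797 - 1206588) = √(3534699 - 1206588) = √2328111 = 3*√258679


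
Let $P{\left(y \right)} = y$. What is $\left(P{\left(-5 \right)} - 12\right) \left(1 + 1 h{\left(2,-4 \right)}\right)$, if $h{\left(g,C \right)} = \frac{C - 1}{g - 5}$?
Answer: $- \frac{136}{3} \approx -45.333$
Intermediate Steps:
$h{\left(g,C \right)} = \frac{-1 + C}{-5 + g}$
$\left(P{\left(-5 \right)} - 12\right) \left(1 + 1 h{\left(2,-4 \right)}\right) = \left(-5 - 12\right) \left(1 + 1 \frac{-1 - 4}{-5 + 2}\right) = - 17 \left(1 + 1 \frac{1}{-3} \left(-5\right)\right) = - 17 \left(1 + 1 \left(\left(- \frac{1}{3}\right) \left(-5\right)\right)\right) = - 17 \left(1 + 1 \cdot \frac{5}{3}\right) = - 17 \left(1 + \frac{5}{3}\right) = \left(-17\right) \frac{8}{3} = - \frac{136}{3}$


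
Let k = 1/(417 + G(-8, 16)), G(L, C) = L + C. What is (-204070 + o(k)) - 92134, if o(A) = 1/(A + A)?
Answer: -591983/2 ≈ -2.9599e+5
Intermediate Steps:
G(L, C) = C + L
k = 1/425 (k = 1/(417 + (16 - 8)) = 1/(417 + 8) = 1/425 ≈ 0.0023529)
o(A) = 1/(2*A)
(-204070 + o(k)) - 92134 = (-204070 + 1/(2*(1/425))) - 92134 = (-204070 + (½)*425) - 92134 = (-204070 + 425/2) - 92134 = -407715/2 - 92134 = -591983/2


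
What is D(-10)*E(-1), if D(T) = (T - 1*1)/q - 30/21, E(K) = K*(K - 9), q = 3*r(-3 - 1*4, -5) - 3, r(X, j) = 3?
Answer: -685/21 ≈ -32.619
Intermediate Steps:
q = 6 (q = 3*3 - 3 = 9 - 3 = 6)
E(K) = K*(-9 + K)
D(T) = -67/42 + T/6 (D(T) = (T - 1*1)/6 - 30/21 = (T - 1)*(⅙) - 30*1/21 = (-1 + T)*(⅙) - 10/7 = (-⅙ + T/6) - 10/7 = -67/42 + T/6)
D(-10)*E(-1) = (-67/42 + (⅙)*(-10))*(-(-9 - 1)) = (-67/42 - 5/3)*(-1*(-10)) = -137/42*10 = -685/21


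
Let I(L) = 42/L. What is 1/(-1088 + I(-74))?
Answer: -37/40277 ≈ -0.00091864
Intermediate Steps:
1/(-1088 + I(-74)) = 1/(-1088 + 42/(-74)) = 1/(-1088 + 42*(-1/74)) = 1/(-1088 - 21/37) = 1/(-40277/37) = -37/40277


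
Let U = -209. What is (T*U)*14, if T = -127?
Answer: 371602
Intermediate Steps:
(T*U)*14 = -127*(-209)*14 = 26543*14 = 371602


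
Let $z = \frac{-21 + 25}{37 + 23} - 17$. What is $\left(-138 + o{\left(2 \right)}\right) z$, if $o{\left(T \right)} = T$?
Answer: $\frac{34544}{15} \approx 2302.9$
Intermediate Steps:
$z = - \frac{254}{15}$ ($z = \frac{4}{60} - 17 = 4 \cdot \frac{1}{60} - 17 = \frac{1}{15} - 17 = - \frac{254}{15} \approx -16.933$)
$\left(-138 + o{\left(2 \right)}\right) z = \left(-138 + 2\right) \left(- \frac{254}{15}\right) = \left(-136\right) \left(- \frac{254}{15}\right) = \frac{34544}{15}$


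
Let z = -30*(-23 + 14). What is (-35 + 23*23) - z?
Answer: 224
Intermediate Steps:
z = 270 (z = -30*(-9) = 270)
(-35 + 23*23) - z = (-35 + 23*23) - 1*270 = (-35 + 529) - 270 = 494 - 270 = 224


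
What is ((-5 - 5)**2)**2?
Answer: 10000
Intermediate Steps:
((-5 - 5)**2)**2 = ((-10)**2)**2 = 100**2 = 10000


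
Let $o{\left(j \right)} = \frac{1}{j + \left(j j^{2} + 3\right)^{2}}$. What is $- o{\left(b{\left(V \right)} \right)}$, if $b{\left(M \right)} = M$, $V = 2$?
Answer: $- \frac{1}{123} \approx -0.0081301$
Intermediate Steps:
$o{\left(j \right)} = \frac{1}{j + \left(3 + j^{3}\right)^{2}}$ ($o{\left(j \right)} = \frac{1}{j + \left(j^{3} + 3\right)^{2}} = \frac{1}{j + \left(3 + j^{3}\right)^{2}}$)
$- o{\left(b{\left(V \right)} \right)} = - \frac{1}{2 + \left(3 + 2^{3}\right)^{2}} = - \frac{1}{2 + \left(3 + 8\right)^{2}} = - \frac{1}{2 + 11^{2}} = - \frac{1}{2 + 121} = - \frac{1}{123}$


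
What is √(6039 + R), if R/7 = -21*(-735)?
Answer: 6*√3169 ≈ 337.76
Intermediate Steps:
R = 108045 (R = 7*(-21*(-735)) = 7*15435 = 108045)
√(6039 + R) = √(6039 + 108045) = √114084 = 6*√3169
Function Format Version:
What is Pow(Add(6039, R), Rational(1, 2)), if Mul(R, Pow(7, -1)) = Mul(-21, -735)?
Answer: Mul(6, Pow(3169, Rational(1, 2))) ≈ 337.76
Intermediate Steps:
R = 108045 (R = Mul(7, Mul(-21, -735)) = Mul(7, 15435) = 108045)
Pow(Add(6039, R), Rational(1, 2)) = Pow(Add(6039, 108045), Rational(1, 2)) = Pow(114084, Rational(1, 2)) = Mul(6, Pow(3169, Rational(1, 2)))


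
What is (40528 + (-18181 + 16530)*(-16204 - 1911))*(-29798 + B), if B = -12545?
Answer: -1268104804799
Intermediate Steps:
(40528 + (-18181 + 16530)*(-16204 - 1911))*(-29798 + B) = (40528 + (-18181 + 16530)*(-16204 - 1911))*(-29798 - 12545) = (40528 - 1651*(-18115))*(-42343) = (40528 + 29907865)*(-42343) = 29948393*(-42343) = -1268104804799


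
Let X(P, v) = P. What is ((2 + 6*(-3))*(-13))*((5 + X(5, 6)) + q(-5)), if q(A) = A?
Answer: 1040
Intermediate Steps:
((2 + 6*(-3))*(-13))*((5 + X(5, 6)) + q(-5)) = ((2 + 6*(-3))*(-13))*((5 + 5) - 5) = ((2 - 18)*(-13))*(10 - 5) = -16*(-13)*5 = 208*5 = 1040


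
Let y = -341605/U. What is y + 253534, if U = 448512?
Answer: 113712699803/448512 ≈ 2.5353e+5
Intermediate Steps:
y = -341605/448512 ≈ -0.76164
y + 253534 = -341605/448512 + 253534 = 113712699803/448512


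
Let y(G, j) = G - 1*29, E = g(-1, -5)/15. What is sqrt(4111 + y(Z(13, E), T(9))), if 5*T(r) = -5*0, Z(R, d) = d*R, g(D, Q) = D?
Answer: sqrt(918255)/15 ≈ 63.884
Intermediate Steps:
E = -1/15 ≈ -0.066667
Z(R, d) = R*d
T(r) = 0 (T(r) = (-5*0)/5 = (1/5)*0 = 0)
y(G, j) = -29 + G (y(G, j) = G - 29 = -29 + G)
sqrt(4111 + y(Z(13, E), T(9))) = sqrt(4111 + (-29 + 13*(-1/15))) = sqrt(4111 + (-29 - 13/15)) = sqrt(4111 - 448/15) = sqrt(61217/15) = sqrt(918255)/15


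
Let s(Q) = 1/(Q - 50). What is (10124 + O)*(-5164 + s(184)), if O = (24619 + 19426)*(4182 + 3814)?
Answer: -121854702199700/67 ≈ -1.8187e+12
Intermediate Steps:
s(Q) = 1/(-50 + Q)
O = 352183820 (O = 44045*7996 = 352183820)
(10124 + O)*(-5164 + s(184)) = (10124 + 352183820)*(-5164 + 1/(-50 + 184)) = 352193944*(-5164 + 1/134) = 352193944*(-691975/134) = -121854702199700/67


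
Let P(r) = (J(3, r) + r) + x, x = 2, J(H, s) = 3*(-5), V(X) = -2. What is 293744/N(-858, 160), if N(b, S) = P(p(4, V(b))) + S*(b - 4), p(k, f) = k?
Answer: -26704/12539 ≈ -2.1297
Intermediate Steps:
J(H, s) = -15
P(r) = -13 + r (P(r) = (-15 + r) + 2 = -13 + r)
N(b, S) = -9 + S*(-4 + b) (N(b, S) = (-13 + 4) + S*(b - 4) = -9 + S*(-4 + b))
293744/N(-858, 160) = 293744/(-9 - 4*160 + 160*(-858)) = 293744/(-9 - 640 - 137280) = 293744/(-137929) = 293744*(-1/137929) = -26704/12539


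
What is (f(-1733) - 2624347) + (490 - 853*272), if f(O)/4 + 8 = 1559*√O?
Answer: -2855905 + 6236*I*√1733 ≈ -2.8559e+6 + 2.596e+5*I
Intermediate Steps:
f(O) = -32 + 6236*√O (f(O) = -32 + 4*(1559*√O) = -32 + 6236*√O)
(f(-1733) - 2624347) + (490 - 853*272) = ((-32 + 6236*√(-1733)) - 2624347) + (490 - 853*272) = ((-32 + 6236*(I*√1733)) - 2624347) + (490 - 232016) = ((-32 + 6236*I*√1733) - 2624347) - 231526 = (-2624379 + 6236*I*√1733) - 231526 = -2855905 + 6236*I*√1733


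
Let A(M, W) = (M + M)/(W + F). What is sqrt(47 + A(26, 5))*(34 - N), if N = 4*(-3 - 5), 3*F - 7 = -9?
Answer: 66*sqrt(59) ≈ 506.96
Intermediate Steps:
F = -2/3 (F = 7/3 + (1/3)*(-9) = 7/3 - 3 = -2/3 ≈ -0.66667)
N = -32 (N = 4*(-8) = -32)
A(M, W) = 2*M/(-2/3 + W) (A(M, W) = (M + M)/(W - 2/3) = (2*M)/(-2/3 + W) = 2*M/(-2/3 + W))
sqrt(47 + A(26, 5))*(34 - N) = sqrt(47 + 6*26/(-2 + 3*5))*(34 - 1*(-32)) = sqrt(47 + 6*26/(-2 + 15))*(34 + 32) = sqrt(47 + 6*26/13)*66 = sqrt(47 + 6*26*(1/13))*66 = sqrt(47 + 12)*66 = sqrt(59)*66 = 66*sqrt(59)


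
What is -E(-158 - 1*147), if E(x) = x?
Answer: 305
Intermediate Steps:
-E(-158 - 1*147) = -(-158 - 1*147) = -(-158 - 147) = -1*(-305) = 305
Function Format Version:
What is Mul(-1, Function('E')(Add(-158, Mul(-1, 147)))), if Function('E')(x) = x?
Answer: 305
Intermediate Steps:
Mul(-1, Function('E')(Add(-158, Mul(-1, 147)))) = Mul(-1, Add(-158, Mul(-1, 147))) = Mul(-1, Add(-158, -147)) = Mul(-1, -305) = 305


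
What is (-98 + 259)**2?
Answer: 25921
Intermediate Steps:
(-98 + 259)**2 = 161**2 = 25921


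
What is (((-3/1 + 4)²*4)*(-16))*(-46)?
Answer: 2944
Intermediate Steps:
(((-3/1 + 4)²*4)*(-16))*(-46) = (((-3*1 + 4)²*4)*(-16))*(-46) = (((-3 + 4)²*4)*(-16))*(-46) = ((1²*4)*(-16))*(-46) = ((1*4)*(-16))*(-46) = (4*(-16))*(-46) = -64*(-46) = 2944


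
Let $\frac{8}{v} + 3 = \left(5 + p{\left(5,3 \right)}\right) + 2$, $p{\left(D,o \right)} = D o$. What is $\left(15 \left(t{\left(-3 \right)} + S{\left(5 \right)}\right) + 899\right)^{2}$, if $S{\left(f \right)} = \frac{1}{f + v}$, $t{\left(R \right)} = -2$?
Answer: $\frac{8062603264}{10609} \approx 7.5998 \cdot 10^{5}$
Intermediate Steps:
$v = \frac{8}{19}$ ($v = \frac{8}{-3 + \left(\left(5 + 5 \cdot 3\right) + 2\right)} = \frac{8}{-3 + \left(\left(5 + 15\right) + 2\right)} = \frac{8}{-3 + \left(20 + 2\right)} = \frac{8}{-3 + 22} = \frac{8}{19} \approx 0.42105$)
$S{\left(f \right)} = \frac{1}{\frac{8}{19} + f}$ ($S{\left(f \right)} = \frac{1}{f + \frac{8}{19}} = \frac{1}{\frac{8}{19} + f}$)
$\left(15 \left(t{\left(-3 \right)} + S{\left(5 \right)}\right) + 899\right)^{2} = \left(15 \left(-2 + \frac{19}{8 + 19 \cdot 5}\right) + 899\right)^{2} = \left(15 \left(-2 + \frac{19}{8 + 95}\right) + 899\right)^{2} = \left(15 \left(-2 + \frac{19}{103}\right) + 899\right)^{2} = \left(15 \left(- \frac{187}{103}\right) + 899\right)^{2} = \left(- \frac{2805}{103} + 899\right)^{2} = \left(\frac{89792}{103}\right)^{2} = \frac{8062603264}{10609}$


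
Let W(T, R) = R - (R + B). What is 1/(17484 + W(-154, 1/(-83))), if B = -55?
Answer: 1/17539 ≈ 5.7016e-5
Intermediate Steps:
W(T, R) = 55 (W(T, R) = R - (R - 55) = R - (-55 + R) = R + (55 - R) = 55)
1/(17484 + W(-154, 1/(-83))) = 1/(17484 + 55) = 1/17539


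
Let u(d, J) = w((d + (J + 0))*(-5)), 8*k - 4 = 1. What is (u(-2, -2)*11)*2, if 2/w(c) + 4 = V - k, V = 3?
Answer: -352/13 ≈ -27.077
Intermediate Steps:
k = 5/8 (k = ½ + (⅛)*1 = ½ + ⅛ = 5/8 ≈ 0.62500)
w(c) = -16/13 (w(c) = 2/(-4 + (3 - 1*5/8)) = 2/(-4 + (3 - 5/8)) = 2/(-4 + 19/8) = 2/(-13/8) = 2*(-8/13) = -16/13)
u(d, J) = -16/13
(u(-2, -2)*11)*2 = -16/13*11*2 = -176/13*2 = -352/13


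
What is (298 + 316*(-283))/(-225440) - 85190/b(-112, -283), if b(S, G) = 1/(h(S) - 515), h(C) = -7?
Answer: 1002513202833/22544 ≈ 4.4469e+7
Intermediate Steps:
b(S, G) = -1/522 (b(S, G) = 1/(-7 - 515) = 1/(-522) = -1/522)
(298 + 316*(-283))/(-225440) - 85190/b(-112, -283) = (298 + 316*(-283))/(-225440) - 85190/(-1/522) = (298 - 89428)*(-1/225440) - 85190*(-522) = -89130*(-1/225440) + 44469180 = 8913/22544 + 44469180 = 1002513202833/22544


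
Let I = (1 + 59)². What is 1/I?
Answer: 1/3600 ≈ 0.00027778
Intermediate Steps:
I = 3600 (I = 60² = 3600)
1/I = 1/3600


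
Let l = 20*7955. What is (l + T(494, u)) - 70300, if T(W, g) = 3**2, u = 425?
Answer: 88809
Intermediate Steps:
T(W, g) = 9
l = 159100
(l + T(494, u)) - 70300 = (159100 + 9) - 70300 = 159109 - 70300 = 88809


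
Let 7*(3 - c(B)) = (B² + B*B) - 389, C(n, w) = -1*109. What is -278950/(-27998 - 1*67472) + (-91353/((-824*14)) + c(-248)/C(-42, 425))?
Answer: 2059030114087/12004626928 ≈ 171.52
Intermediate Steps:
C(n, w) = -109
c(B) = 410/7 - 2*B²/7 (c(B) = 3 - ((B² + B*B) - 389)/7 = 3 - ((B² + B²) - 389)/7 = 3 - (2*B² - 389)/7 = 3 - (-389 + 2*B²)/7 = 3 + (389/7 - 2*B²/7) = 410/7 - 2*B²/7)
-278950/(-27998 - 1*67472) + (-91353/((-824*14)) + c(-248)/C(-42, 425)) = -278950/(-27998 - 1*67472) + (-91353/((-824*14)) + (410/7 - 2/7*(-248)²)/(-109)) = -278950/(-27998 - 67472) + (-91353/(-11536) + (410/7 - 2/7*61504)*(-1/109)) = -278950/(-95470) + (-91353*(-1/11536) + (410/7 - 123008/7)*(-1/109)) = -278950*(-1/95470) + (91353/11536 - 17514*(-1/109)) = 27895/9547 + (91353/11536 + 17514/109) = 27895/9547 + 211998981/1257424 = 2059030114087/12004626928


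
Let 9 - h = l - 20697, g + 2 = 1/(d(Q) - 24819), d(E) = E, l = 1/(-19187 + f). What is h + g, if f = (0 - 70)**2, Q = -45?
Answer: 1050674668007/50747424 ≈ 20704.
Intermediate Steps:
f = 4900 (f = (-70)**2 = 4900)
l = -1/14287 (l = 1/(-19187 + 4900) = 1/(-14287) = -1/14287 ≈ -6.9994e-5)
g = -49729/24864 (g = -2 + 1/(-45 - 24819) = -2 + 1/(-24864) = -2 - 1/24864 = -49729/24864 ≈ -2.0000)
h = 295826623/14287 (h = 9 - (-1/14287 - 20697) = 9 - 1*(-295698040/14287) = 9 + 295698040/14287 = 295826623/14287 ≈ 20706.)
h + g = 295826623/14287 - 49729/24864 = 1050674668007/50747424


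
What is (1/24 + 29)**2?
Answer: 485809/576 ≈ 843.42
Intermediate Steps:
(1/24 + 29)**2 = (697/24)**2 = 485809/576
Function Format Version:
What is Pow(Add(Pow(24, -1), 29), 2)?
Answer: Rational(485809, 576) ≈ 843.42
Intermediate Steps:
Pow(Add(Pow(24, -1), 29), 2) = Pow(Add(Rational(1, 24), 29), 2) = Pow(Rational(697, 24), 2) = Rational(485809, 576)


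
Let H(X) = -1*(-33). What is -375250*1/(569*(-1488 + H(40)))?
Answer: 75050/165579 ≈ 0.45326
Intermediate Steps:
H(X) = 33
-375250*1/(569*(-1488 + H(40))) = -375250*1/(569*(-1488 + 33)) = -375250/((-1455*569)) = -375250/(-827895) = -375250*(-1/827895) = 75050/165579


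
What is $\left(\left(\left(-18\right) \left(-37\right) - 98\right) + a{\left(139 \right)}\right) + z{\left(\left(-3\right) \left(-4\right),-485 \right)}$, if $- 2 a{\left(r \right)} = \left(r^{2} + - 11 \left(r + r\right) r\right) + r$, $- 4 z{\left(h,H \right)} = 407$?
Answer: $\frac{813069}{4} \approx 2.0327 \cdot 10^{5}$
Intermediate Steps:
$z{\left(h,H \right)} = - \frac{407}{4}$ ($z{\left(h,H \right)} = \left(- \frac{1}{4}\right) 407 = - \frac{407}{4}$)
$a{\left(r \right)} = - \frac{r}{2} + \frac{21 r^{2}}{2}$ ($a{\left(r \right)} = - \frac{\left(r^{2} + - 11 \left(r + r\right) r\right) + r}{2} = - \frac{\left(r^{2} + - 11 \cdot 2 r r\right) + r}{2} = - \frac{\left(r^{2} + - 22 r r\right) + r}{2} = - \frac{\left(r^{2} - 22 r^{2}\right) + r}{2} = - \frac{- 21 r^{2} + r}{2} = - \frac{r - 21 r^{2}}{2} = - \frac{r}{2} + \frac{21 r^{2}}{2}$)
$\left(\left(\left(-18\right) \left(-37\right) - 98\right) + a{\left(139 \right)}\right) + z{\left(\left(-3\right) \left(-4\right),-485 \right)} = \left(\left(\left(-18\right) \left(-37\right) - 98\right) + \frac{1}{2} \cdot 139 \left(-1 + 21 \cdot 139\right)\right) - \frac{407}{4} = \left(\left(666 - 98\right) + \frac{1}{2} \cdot 139 \left(-1 + 2919\right)\right) - \frac{407}{4} = \left(568 + \frac{1}{2} \cdot 139 \cdot 2918\right) - \frac{407}{4} = \left(568 + 202801\right) - \frac{407}{4} = 203369 - \frac{407}{4} = \frac{813069}{4}$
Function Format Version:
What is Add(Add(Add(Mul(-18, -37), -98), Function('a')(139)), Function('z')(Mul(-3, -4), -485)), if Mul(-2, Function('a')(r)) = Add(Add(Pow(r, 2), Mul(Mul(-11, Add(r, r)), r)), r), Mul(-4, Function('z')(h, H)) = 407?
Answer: Rational(813069, 4) ≈ 2.0327e+5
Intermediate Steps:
Function('z')(h, H) = Rational(-407, 4) (Function('z')(h, H) = Mul(Rational(-1, 4), 407) = Rational(-407, 4))
Function('a')(r) = Add(Mul(Rational(-1, 2), r), Mul(Rational(21, 2), Pow(r, 2))) (Function('a')(r) = Mul(Rational(-1, 2), Add(Add(Pow(r, 2), Mul(Mul(-11, Add(r, r)), r)), r)) = Mul(Rational(-1, 2), Add(Add(Pow(r, 2), Mul(Mul(-11, Mul(2, r)), r)), r)) = Mul(Rational(-1, 2), Add(Add(Pow(r, 2), Mul(Mul(-22, r), r)), r)) = Mul(Rational(-1, 2), Add(Add(Pow(r, 2), Mul(-22, Pow(r, 2))), r)) = Mul(Rational(-1, 2), Add(Mul(-21, Pow(r, 2)), r)) = Mul(Rational(-1, 2), Add(r, Mul(-21, Pow(r, 2)))) = Add(Mul(Rational(-1, 2), r), Mul(Rational(21, 2), Pow(r, 2))))
Add(Add(Add(Mul(-18, -37), -98), Function('a')(139)), Function('z')(Mul(-3, -4), -485)) = Add(Add(Add(Mul(-18, -37), -98), Mul(Rational(1, 2), 139, Add(-1, Mul(21, 139)))), Rational(-407, 4)) = Add(Add(Add(666, -98), Mul(Rational(1, 2), 139, Add(-1, 2919))), Rational(-407, 4)) = Add(Add(568, Mul(Rational(1, 2), 139, 2918)), Rational(-407, 4)) = Add(Add(568, 202801), Rational(-407, 4)) = Add(203369, Rational(-407, 4)) = Rational(813069, 4)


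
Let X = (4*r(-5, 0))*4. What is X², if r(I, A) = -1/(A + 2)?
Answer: 64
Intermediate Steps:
r(I, A) = -1/(2 + A)
X = -8 (X = (4*(-1/(2 + 0)))*4 = (4*(-1/2))*4 = (4*(-1*½))*4 = (4*(-½))*4 = -2*4 = -8)
X² = (-8)² = 64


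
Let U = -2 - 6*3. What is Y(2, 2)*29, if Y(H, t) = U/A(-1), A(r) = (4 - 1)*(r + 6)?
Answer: -116/3 ≈ -38.667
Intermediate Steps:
A(r) = 18 + 3*r (A(r) = 3*(6 + r) = 18 + 3*r)
U = -20 (U = -2 - 1*18 = -2 - 18 = -20)
Y(H, t) = -4/3 (Y(H, t) = -20/(18 + 3*(-1)) = -20/(18 - 3) = -20/15 = -20*1/15 = -4/3)
Y(2, 2)*29 = -4/3*29 = -116/3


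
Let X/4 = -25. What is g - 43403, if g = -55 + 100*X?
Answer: -53458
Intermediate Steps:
X = -100 (X = 4*(-25) = -100)
g = -10055 (g = -55 + 100*(-100) = -55 - 10000 = -10055)
g - 43403 = -10055 - 43403 = -53458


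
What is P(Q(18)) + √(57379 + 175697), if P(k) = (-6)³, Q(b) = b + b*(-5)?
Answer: -216 + 2*√58269 ≈ 266.78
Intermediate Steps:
Q(b) = -4*b (Q(b) = b - 5*b = -4*b)
P(k) = -216
P(Q(18)) + √(57379 + 175697) = -216 + √(57379 + 175697) = -216 + √233076 = -216 + 2*√58269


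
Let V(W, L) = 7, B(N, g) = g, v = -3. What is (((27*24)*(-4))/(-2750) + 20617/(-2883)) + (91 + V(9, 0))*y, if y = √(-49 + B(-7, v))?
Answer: -24612007/3964125 + 196*I*√13 ≈ -6.2087 + 706.69*I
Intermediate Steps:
y = 2*I*√13 (y = √(-49 - 3) = √(-52) = 2*I*√13 ≈ 7.2111*I)
(((27*24)*(-4))/(-2750) + 20617/(-2883)) + (91 + V(9, 0))*y = (((27*24)*(-4))/(-2750) + 20617/(-2883)) + (91 + 7)*(2*I*√13) = ((648*(-4))*(-1/2750) + 20617*(-1/2883)) + 98*(2*I*√13) = (-2592*(-1/2750) - 20617/2883) + 196*I*√13 = (1296/1375 - 20617/2883) + 196*I*√13 = -24612007/3964125 + 196*I*√13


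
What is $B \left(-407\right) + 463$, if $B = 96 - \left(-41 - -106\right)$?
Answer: $-12154$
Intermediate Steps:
$B = 31$ ($B = 96 - \left(-41 + 106\right) = 96 - 65 = 31$)
$B \left(-407\right) + 463 = 31 \left(-407\right) + 463 = -12617 + 463 = -12154$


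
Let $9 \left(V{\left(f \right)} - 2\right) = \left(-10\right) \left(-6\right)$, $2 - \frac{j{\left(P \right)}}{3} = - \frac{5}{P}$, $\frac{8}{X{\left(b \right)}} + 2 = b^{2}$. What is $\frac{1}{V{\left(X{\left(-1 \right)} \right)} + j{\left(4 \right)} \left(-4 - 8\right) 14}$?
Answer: $- \frac{3}{4888} \approx -0.00061375$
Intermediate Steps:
$X{\left(b \right)} = \frac{8}{-2 + b^{2}}$
$j{\left(P \right)} = 6 + \frac{15}{P}$ ($j{\left(P \right)} = 6 - 3 \left(- \frac{5}{P}\right) = 6 + \frac{15}{P}$)
$V{\left(f \right)} = \frac{26}{3}$ ($V{\left(f \right)} = 2 + \frac{\left(-10\right) \left(-6\right)}{9} = 2 + \frac{1}{9} \cdot 60 = 2 + \frac{20}{3} = \frac{26}{3}$)
$\frac{1}{V{\left(X{\left(-1 \right)} \right)} + j{\left(4 \right)} \left(-4 - 8\right) 14} = \frac{1}{\frac{26}{3} + \left(6 + \frac{15}{4}\right) \left(-4 - 8\right) 14} = \frac{1}{\frac{26}{3} + \left(6 + 15 \cdot \frac{1}{4}\right) \left(-4 - 8\right) 14} = \frac{1}{\frac{26}{3} + \left(6 + \frac{15}{4}\right) \left(-12\right) 14} = \frac{1}{\frac{26}{3} + \frac{39}{4} \left(-12\right) 14} = \frac{1}{\frac{26}{3} - 1638} = \frac{1}{- \frac{4888}{3}} = - \frac{3}{4888}$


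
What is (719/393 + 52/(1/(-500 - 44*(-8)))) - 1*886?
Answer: -3372007/393 ≈ -8580.2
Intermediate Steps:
(719/393 + 52/(1/(-500 - 44*(-8)))) - 1*886 = (719*(1/393) + 52/(1/(-500 + 352))) - 886 = (719/393 + 52/(1/(-148))) - 886 = (719/393 + 52/(-1/148)) - 886 = (719/393 + 52*(-148)) - 886 = (719/393 - 7696) - 886 = -3023809/393 - 886 = -3372007/393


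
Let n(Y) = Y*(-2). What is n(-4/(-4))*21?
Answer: -42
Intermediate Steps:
n(Y) = -2*Y
n(-4/(-4))*21 = -(-8)/(-4)*21 = -(-8)*(-1)/4*21 = -2*1*21 = -2*21 = -42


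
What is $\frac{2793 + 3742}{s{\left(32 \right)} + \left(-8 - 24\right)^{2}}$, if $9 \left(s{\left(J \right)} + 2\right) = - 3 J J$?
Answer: $\frac{19605}{2042} \approx 9.6009$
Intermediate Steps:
$s{\left(J \right)} = -2 - \frac{J^{2}}{3}$ ($s{\left(J \right)} = -2 + \frac{- 3 J J}{9} = -2 + \frac{\left(-3\right) J^{2}}{9} = -2 - \frac{J^{2}}{3}$)
$\frac{2793 + 3742}{s{\left(32 \right)} + \left(-8 - 24\right)^{2}} = \frac{2793 + 3742}{\left(-2 - \frac{32^{2}}{3}\right) + \left(-8 - 24\right)^{2}} = \frac{6535}{\left(-2 - \frac{1024}{3}\right) + \left(-32\right)^{2}} = \frac{6535}{\left(-2 - \frac{1024}{3}\right) + 1024} = \frac{6535}{- \frac{1030}{3} + 1024} = \frac{6535}{\frac{2042}{3}} = 6535 \cdot \frac{3}{2042} = \frac{19605}{2042}$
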